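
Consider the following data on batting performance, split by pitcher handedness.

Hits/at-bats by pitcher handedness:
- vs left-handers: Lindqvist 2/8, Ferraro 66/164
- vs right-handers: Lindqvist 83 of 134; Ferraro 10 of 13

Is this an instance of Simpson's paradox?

Vs left-handers: Lindqvist 2/8 = 25.0%, Ferraro 66/164 = 40.2% → Ferraro
Vs right-handers: Lindqvist 83/134 = 61.9%, Ferraro 10/13 = 76.9% → Ferraro
Overall: Lindqvist 85/142 = 59.9%, Ferraro 76/177 = 42.9% → Lindqvist
Ferraro wins each pitcher group but Lindqvist wins overall — the comparison reverses. Ferraro's at-bats skew toward vs left-handers, which has a lower base rate.

Yes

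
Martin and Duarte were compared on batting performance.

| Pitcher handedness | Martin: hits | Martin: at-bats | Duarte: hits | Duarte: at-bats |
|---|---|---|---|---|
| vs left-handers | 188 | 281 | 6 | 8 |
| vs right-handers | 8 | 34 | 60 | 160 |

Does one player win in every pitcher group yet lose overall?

Vs left-handers: Martin 188/281 = 66.9%, Duarte 6/8 = 75.0% → Duarte
Vs right-handers: Martin 8/34 = 23.5%, Duarte 60/160 = 37.5% → Duarte
Overall: Martin 196/315 = 62.2%, Duarte 66/168 = 39.3% → Martin
Duarte wins each pitcher group but Martin wins overall — the comparison reverses. Duarte's at-bats skew toward vs right-handers, which has a lower base rate.

Yes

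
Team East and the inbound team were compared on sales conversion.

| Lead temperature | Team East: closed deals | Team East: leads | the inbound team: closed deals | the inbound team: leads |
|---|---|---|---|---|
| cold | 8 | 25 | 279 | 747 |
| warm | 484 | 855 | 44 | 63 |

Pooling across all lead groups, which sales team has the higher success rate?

Cold: Team East 8/25 = 32.0%, the inbound team 279/747 = 37.3% → the inbound team
Warm: Team East 484/855 = 56.6%, the inbound team 44/63 = 69.8% → the inbound team
Overall: Team East 492/880 = 55.9%, the inbound team 323/810 = 39.9% → Team East
(The inbound team wins every lead group but Team East wins overall — the inbound team's leads skew toward the low-rate cold group.)

Team East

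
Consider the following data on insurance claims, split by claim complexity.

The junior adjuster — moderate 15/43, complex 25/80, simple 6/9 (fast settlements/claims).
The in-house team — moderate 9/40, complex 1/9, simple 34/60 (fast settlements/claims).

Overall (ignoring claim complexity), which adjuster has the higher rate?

Moderate: the junior adjuster 15/43 = 34.9%, the in-house team 9/40 = 22.5% → the junior adjuster
Complex: the junior adjuster 25/80 = 31.2%, the in-house team 1/9 = 11.1% → the junior adjuster
Simple: the junior adjuster 6/9 = 66.7%, the in-house team 34/60 = 56.7% → the junior adjuster
Overall: the junior adjuster 46/132 = 34.8%, the in-house team 44/109 = 40.4% → the in-house team
(The junior adjuster wins every claim group but the in-house team wins overall — the junior adjuster's claims skew toward the low-rate complex group.)

the in-house team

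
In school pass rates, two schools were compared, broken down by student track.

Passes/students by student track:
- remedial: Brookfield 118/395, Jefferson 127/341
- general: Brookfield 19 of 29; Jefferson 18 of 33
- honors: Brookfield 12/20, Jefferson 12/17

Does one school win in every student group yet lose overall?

No

Remedial: Brookfield 118/395 = 29.9%, Jefferson 127/341 = 37.2% → Jefferson
General: Brookfield 19/29 = 65.5%, Jefferson 18/33 = 54.5% → Brookfield
Honors: Brookfield 12/20 = 60.0%, Jefferson 12/17 = 70.6% → Jefferson
Overall: Brookfield 149/444 = 33.6%, Jefferson 157/391 = 40.2% → Jefferson
Neither sweeps: Brookfield wins 1 of 3 groups, Jefferson wins 2. Jefferson wins overall but not every group — no Simpson reversal.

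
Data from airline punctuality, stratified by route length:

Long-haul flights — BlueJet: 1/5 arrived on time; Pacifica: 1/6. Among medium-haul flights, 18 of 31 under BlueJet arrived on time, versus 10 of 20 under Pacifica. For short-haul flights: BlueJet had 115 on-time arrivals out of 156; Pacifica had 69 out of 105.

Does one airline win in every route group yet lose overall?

No

Long-haul: BlueJet 1/5 = 20.0%, Pacifica 1/6 = 16.7% → BlueJet
Medium-haul: BlueJet 18/31 = 58.1%, Pacifica 10/20 = 50.0% → BlueJet
Short-haul: BlueJet 115/156 = 73.7%, Pacifica 69/105 = 65.7% → BlueJet
Overall: BlueJet 134/192 = 69.8%, Pacifica 80/131 = 61.1% → BlueJet
BlueJet wins overall and in every route group — no reversal.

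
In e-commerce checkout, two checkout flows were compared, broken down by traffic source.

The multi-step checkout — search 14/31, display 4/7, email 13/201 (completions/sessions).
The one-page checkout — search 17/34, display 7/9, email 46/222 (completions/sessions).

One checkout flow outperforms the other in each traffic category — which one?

the one-page checkout

Search: the multi-step checkout 14/31 = 45.2%, the one-page checkout 17/34 = 50.0% → the one-page checkout
Display: the multi-step checkout 4/7 = 57.1%, the one-page checkout 7/9 = 77.8% → the one-page checkout
Email: the multi-step checkout 13/201 = 6.5%, the one-page checkout 46/222 = 20.7% → the one-page checkout
The one-page checkout has the higher rate in all 3 groups.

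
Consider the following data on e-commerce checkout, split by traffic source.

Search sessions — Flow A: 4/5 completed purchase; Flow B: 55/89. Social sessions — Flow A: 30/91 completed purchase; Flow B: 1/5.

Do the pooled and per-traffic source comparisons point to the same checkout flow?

Search: Flow A 4/5 = 80.0%, Flow B 55/89 = 61.8% → Flow A
Social: Flow A 30/91 = 33.0%, Flow B 1/5 = 20.0% → Flow A
Overall: Flow A 34/96 = 35.4%, Flow B 56/94 = 59.6% → Flow B
Flow A wins each traffic group but Flow B wins overall — the comparison reverses. Flow A's sessions skew toward social, which has a lower base rate.

No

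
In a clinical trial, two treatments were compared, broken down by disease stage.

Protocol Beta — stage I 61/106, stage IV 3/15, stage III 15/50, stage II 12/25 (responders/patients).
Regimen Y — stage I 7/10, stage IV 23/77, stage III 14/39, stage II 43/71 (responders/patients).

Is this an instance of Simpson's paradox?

Stage I: Protocol Beta 61/106 = 57.5%, Regimen Y 7/10 = 70.0% → Regimen Y
Stage IV: Protocol Beta 3/15 = 20.0%, Regimen Y 23/77 = 29.9% → Regimen Y
Stage III: Protocol Beta 15/50 = 30.0%, Regimen Y 14/39 = 35.9% → Regimen Y
Stage II: Protocol Beta 12/25 = 48.0%, Regimen Y 43/71 = 60.6% → Regimen Y
Overall: Protocol Beta 91/196 = 46.4%, Regimen Y 87/197 = 44.2% → Protocol Beta
Regimen Y wins each disease group but Protocol Beta wins overall — the comparison reverses. Regimen Y's patients skew toward stage IV, which has a lower base rate.

Yes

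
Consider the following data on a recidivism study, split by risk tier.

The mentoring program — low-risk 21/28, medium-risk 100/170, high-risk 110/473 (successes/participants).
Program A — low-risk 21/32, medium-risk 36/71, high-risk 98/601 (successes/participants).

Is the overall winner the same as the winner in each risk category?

Low-risk: the mentoring program 21/28 = 75.0%, Program A 21/32 = 65.6% → the mentoring program
Medium-risk: the mentoring program 100/170 = 58.8%, Program A 36/71 = 50.7% → the mentoring program
High-risk: the mentoring program 110/473 = 23.3%, Program A 98/601 = 16.3% → the mentoring program
Overall: the mentoring program 231/671 = 34.4%, Program A 155/704 = 22.0% → the mentoring program
The mentoring program wins overall and in every risk group — no reversal.

Yes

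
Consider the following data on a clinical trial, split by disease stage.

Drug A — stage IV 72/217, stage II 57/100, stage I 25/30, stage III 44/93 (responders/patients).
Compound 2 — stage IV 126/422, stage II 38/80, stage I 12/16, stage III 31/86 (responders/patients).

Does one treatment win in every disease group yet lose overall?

No

Stage IV: Drug A 72/217 = 33.2%, Compound 2 126/422 = 29.9% → Drug A
Stage II: Drug A 57/100 = 57.0%, Compound 2 38/80 = 47.5% → Drug A
Stage I: Drug A 25/30 = 83.3%, Compound 2 12/16 = 75.0% → Drug A
Stage III: Drug A 44/93 = 47.3%, Compound 2 31/86 = 36.0% → Drug A
Overall: Drug A 198/440 = 45.0%, Compound 2 207/604 = 34.3% → Drug A
Drug A wins overall and in every disease group — no reversal.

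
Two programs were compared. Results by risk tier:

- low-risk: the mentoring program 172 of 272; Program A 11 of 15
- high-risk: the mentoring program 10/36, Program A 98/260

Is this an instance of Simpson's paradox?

Yes

Low-risk: the mentoring program 172/272 = 63.2%, Program A 11/15 = 73.3% → Program A
High-risk: the mentoring program 10/36 = 27.8%, Program A 98/260 = 37.7% → Program A
Overall: the mentoring program 182/308 = 59.1%, Program A 109/275 = 39.6% → the mentoring program
Program A wins each risk group but the mentoring program wins overall — the comparison reverses. Program A's participants skew toward high-risk, which has a lower base rate.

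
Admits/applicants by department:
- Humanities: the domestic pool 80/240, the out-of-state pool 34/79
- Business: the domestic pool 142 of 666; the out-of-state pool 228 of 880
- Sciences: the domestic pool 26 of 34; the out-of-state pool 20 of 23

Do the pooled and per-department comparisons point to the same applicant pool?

Yes

Humanities: the domestic pool 80/240 = 33.3%, the out-of-state pool 34/79 = 43.0% → the out-of-state pool
Business: the domestic pool 142/666 = 21.3%, the out-of-state pool 228/880 = 25.9% → the out-of-state pool
Sciences: the domestic pool 26/34 = 76.5%, the out-of-state pool 20/23 = 87.0% → the out-of-state pool
Overall: the domestic pool 248/940 = 26.4%, the out-of-state pool 282/982 = 28.7% → the out-of-state pool
The out-of-state pool wins overall and in every department group — no reversal.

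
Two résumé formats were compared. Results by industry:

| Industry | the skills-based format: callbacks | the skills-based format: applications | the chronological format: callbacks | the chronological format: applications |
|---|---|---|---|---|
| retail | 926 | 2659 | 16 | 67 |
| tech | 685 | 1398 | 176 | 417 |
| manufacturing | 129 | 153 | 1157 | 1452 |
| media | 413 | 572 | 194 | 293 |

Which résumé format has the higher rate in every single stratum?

Retail: the skills-based format 926/2659 = 34.8%, the chronological format 16/67 = 23.9% → the skills-based format
Tech: the skills-based format 685/1398 = 49.0%, the chronological format 176/417 = 42.2% → the skills-based format
Manufacturing: the skills-based format 129/153 = 84.3%, the chronological format 1157/1452 = 79.7% → the skills-based format
Media: the skills-based format 413/572 = 72.2%, the chronological format 194/293 = 66.2% → the skills-based format
The skills-based format has the higher rate in all 4 groups.

the skills-based format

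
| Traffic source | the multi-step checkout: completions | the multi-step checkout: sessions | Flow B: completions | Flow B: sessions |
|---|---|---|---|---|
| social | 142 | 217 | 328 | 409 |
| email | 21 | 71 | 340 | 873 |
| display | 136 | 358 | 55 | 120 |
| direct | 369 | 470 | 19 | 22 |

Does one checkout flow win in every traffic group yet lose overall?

Social: the multi-step checkout 142/217 = 65.4%, Flow B 328/409 = 80.2% → Flow B
Email: the multi-step checkout 21/71 = 29.6%, Flow B 340/873 = 38.9% → Flow B
Display: the multi-step checkout 136/358 = 38.0%, Flow B 55/120 = 45.8% → Flow B
Direct: the multi-step checkout 369/470 = 78.5%, Flow B 19/22 = 86.4% → Flow B
Overall: the multi-step checkout 668/1116 = 59.9%, Flow B 742/1424 = 52.1% → the multi-step checkout
Flow B wins each traffic group but the multi-step checkout wins overall — the comparison reverses. Flow B's sessions skew toward email, which has a lower base rate.

Yes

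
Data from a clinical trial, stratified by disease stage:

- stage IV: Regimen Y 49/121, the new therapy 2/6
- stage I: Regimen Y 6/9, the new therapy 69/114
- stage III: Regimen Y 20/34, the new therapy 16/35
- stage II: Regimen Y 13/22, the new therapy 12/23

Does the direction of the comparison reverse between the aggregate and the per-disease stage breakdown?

Yes

Stage IV: Regimen Y 49/121 = 40.5%, the new therapy 2/6 = 33.3% → Regimen Y
Stage I: Regimen Y 6/9 = 66.7%, the new therapy 69/114 = 60.5% → Regimen Y
Stage III: Regimen Y 20/34 = 58.8%, the new therapy 16/35 = 45.7% → Regimen Y
Stage II: Regimen Y 13/22 = 59.1%, the new therapy 12/23 = 52.2% → Regimen Y
Overall: Regimen Y 88/186 = 47.3%, the new therapy 99/178 = 55.6% → the new therapy
Regimen Y wins each disease group but the new therapy wins overall — the comparison reverses. Regimen Y's patients skew toward stage IV, which has a lower base rate.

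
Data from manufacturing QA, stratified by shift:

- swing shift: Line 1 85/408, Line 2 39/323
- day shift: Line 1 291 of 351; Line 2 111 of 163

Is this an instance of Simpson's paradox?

Swing shift: Line 1 85/408 = 20.8%, Line 2 39/323 = 12.1% → Line 1
Day shift: Line 1 291/351 = 82.9%, Line 2 111/163 = 68.1% → Line 1
Overall: Line 1 376/759 = 49.5%, Line 2 150/486 = 30.9% → Line 1
Line 1 wins overall and in every shift group — no reversal.

No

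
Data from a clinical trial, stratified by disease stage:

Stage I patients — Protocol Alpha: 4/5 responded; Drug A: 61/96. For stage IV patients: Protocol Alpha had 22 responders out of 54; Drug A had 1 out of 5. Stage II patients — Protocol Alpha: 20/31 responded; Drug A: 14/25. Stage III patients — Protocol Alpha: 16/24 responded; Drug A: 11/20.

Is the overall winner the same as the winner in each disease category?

No

Stage I: Protocol Alpha 4/5 = 80.0%, Drug A 61/96 = 63.5% → Protocol Alpha
Stage IV: Protocol Alpha 22/54 = 40.7%, Drug A 1/5 = 20.0% → Protocol Alpha
Stage II: Protocol Alpha 20/31 = 64.5%, Drug A 14/25 = 56.0% → Protocol Alpha
Stage III: Protocol Alpha 16/24 = 66.7%, Drug A 11/20 = 55.0% → Protocol Alpha
Overall: Protocol Alpha 62/114 = 54.4%, Drug A 87/146 = 59.6% → Drug A
Protocol Alpha wins each disease group but Drug A wins overall — the comparison reverses. Protocol Alpha's patients skew toward stage IV, which has a lower base rate.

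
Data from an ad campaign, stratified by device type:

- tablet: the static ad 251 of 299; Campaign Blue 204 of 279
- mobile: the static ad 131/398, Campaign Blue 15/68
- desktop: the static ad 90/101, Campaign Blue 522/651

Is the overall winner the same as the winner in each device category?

No

Tablet: the static ad 251/299 = 83.9%, Campaign Blue 204/279 = 73.1% → the static ad
Mobile: the static ad 131/398 = 32.9%, Campaign Blue 15/68 = 22.1% → the static ad
Desktop: the static ad 90/101 = 89.1%, Campaign Blue 522/651 = 80.2% → the static ad
Overall: the static ad 472/798 = 59.1%, Campaign Blue 741/998 = 74.2% → Campaign Blue
The static ad wins each device group but Campaign Blue wins overall — the comparison reverses. The static ad's impressions skew toward mobile, which has a lower base rate.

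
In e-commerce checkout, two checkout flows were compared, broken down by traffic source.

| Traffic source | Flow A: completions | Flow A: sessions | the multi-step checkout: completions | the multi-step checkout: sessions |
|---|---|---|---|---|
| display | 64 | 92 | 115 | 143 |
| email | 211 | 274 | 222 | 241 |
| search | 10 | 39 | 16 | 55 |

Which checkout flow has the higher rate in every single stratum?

Display: Flow A 64/92 = 69.6%, the multi-step checkout 115/143 = 80.4% → the multi-step checkout
Email: Flow A 211/274 = 77.0%, the multi-step checkout 222/241 = 92.1% → the multi-step checkout
Search: Flow A 10/39 = 25.6%, the multi-step checkout 16/55 = 29.1% → the multi-step checkout
The multi-step checkout has the higher rate in all 3 groups.

the multi-step checkout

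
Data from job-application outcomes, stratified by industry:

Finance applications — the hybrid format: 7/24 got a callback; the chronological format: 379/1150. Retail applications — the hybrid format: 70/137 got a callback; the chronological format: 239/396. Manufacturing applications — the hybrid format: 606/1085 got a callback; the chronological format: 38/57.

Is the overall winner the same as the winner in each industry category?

No

Finance: the hybrid format 7/24 = 29.2%, the chronological format 379/1150 = 33.0% → the chronological format
Retail: the hybrid format 70/137 = 51.1%, the chronological format 239/396 = 60.4% → the chronological format
Manufacturing: the hybrid format 606/1085 = 55.9%, the chronological format 38/57 = 66.7% → the chronological format
Overall: the hybrid format 683/1246 = 54.8%, the chronological format 656/1603 = 40.9% → the hybrid format
The chronological format wins each industry group but the hybrid format wins overall — the comparison reverses. The chronological format's applications skew toward finance, which has a lower base rate.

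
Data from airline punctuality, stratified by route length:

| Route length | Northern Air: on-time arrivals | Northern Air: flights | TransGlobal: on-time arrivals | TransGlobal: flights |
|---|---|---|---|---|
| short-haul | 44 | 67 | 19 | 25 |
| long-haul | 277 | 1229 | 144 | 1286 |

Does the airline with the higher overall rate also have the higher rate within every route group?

No

Short-haul: Northern Air 44/67 = 65.7%, TransGlobal 19/25 = 76.0% → TransGlobal
Long-haul: Northern Air 277/1229 = 22.5%, TransGlobal 144/1286 = 11.2% → Northern Air
Overall: Northern Air 321/1296 = 24.8%, TransGlobal 163/1311 = 12.4% → Northern Air
Neither sweeps: Northern Air wins 1 of 2 groups, TransGlobal wins 1. Northern Air wins overall but not every group — no Simpson reversal.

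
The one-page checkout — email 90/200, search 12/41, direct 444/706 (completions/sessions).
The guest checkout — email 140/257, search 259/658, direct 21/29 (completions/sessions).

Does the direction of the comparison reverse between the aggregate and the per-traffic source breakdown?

Yes

Email: the one-page checkout 90/200 = 45.0%, the guest checkout 140/257 = 54.5% → the guest checkout
Search: the one-page checkout 12/41 = 29.3%, the guest checkout 259/658 = 39.4% → the guest checkout
Direct: the one-page checkout 444/706 = 62.9%, the guest checkout 21/29 = 72.4% → the guest checkout
Overall: the one-page checkout 546/947 = 57.7%, the guest checkout 420/944 = 44.5% → the one-page checkout
The guest checkout wins each traffic group but the one-page checkout wins overall — the comparison reverses. The guest checkout's sessions skew toward search, which has a lower base rate.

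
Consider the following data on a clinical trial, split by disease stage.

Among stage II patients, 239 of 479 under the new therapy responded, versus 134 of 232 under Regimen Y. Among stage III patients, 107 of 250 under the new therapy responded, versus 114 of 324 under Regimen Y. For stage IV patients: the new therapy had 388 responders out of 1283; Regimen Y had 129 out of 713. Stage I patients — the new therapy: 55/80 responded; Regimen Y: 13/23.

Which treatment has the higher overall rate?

Stage II: the new therapy 239/479 = 49.9%, Regimen Y 134/232 = 57.8% → Regimen Y
Stage III: the new therapy 107/250 = 42.8%, Regimen Y 114/324 = 35.2% → the new therapy
Stage IV: the new therapy 388/1283 = 30.2%, Regimen Y 129/713 = 18.1% → the new therapy
Stage I: the new therapy 55/80 = 68.8%, Regimen Y 13/23 = 56.5% → the new therapy
Overall: the new therapy 789/2092 = 37.7%, Regimen Y 390/1292 = 30.2% → the new therapy
(Neither sweeps every disease group, but the new therapy has the higher pooled rate.)

the new therapy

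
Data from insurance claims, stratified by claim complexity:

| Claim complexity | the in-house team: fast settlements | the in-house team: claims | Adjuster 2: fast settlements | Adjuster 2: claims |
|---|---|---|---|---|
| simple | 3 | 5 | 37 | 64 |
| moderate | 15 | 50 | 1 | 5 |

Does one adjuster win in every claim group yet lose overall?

Simple: the in-house team 3/5 = 60.0%, Adjuster 2 37/64 = 57.8% → the in-house team
Moderate: the in-house team 15/50 = 30.0%, Adjuster 2 1/5 = 20.0% → the in-house team
Overall: the in-house team 18/55 = 32.7%, Adjuster 2 38/69 = 55.1% → Adjuster 2
The in-house team wins each claim group but Adjuster 2 wins overall — the comparison reverses. The in-house team's claims skew toward moderate, which has a lower base rate.

Yes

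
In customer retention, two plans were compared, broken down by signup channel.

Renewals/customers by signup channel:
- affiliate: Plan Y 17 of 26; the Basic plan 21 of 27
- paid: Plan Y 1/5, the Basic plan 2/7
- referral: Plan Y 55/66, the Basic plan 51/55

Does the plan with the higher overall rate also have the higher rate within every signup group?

Affiliate: Plan Y 17/26 = 65.4%, the Basic plan 21/27 = 77.8% → the Basic plan
Paid: Plan Y 1/5 = 20.0%, the Basic plan 2/7 = 28.6% → the Basic plan
Referral: Plan Y 55/66 = 83.3%, the Basic plan 51/55 = 92.7% → the Basic plan
Overall: Plan Y 73/97 = 75.3%, the Basic plan 74/89 = 83.1% → the Basic plan
The Basic plan wins overall and in every signup group — no reversal.

Yes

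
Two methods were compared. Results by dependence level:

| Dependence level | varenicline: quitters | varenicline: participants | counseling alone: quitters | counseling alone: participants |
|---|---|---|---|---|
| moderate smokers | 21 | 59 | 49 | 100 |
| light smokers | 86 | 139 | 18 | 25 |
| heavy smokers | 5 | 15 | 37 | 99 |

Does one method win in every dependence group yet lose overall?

Yes

Moderate smokers: varenicline 21/59 = 35.6%, counseling alone 49/100 = 49.0% → counseling alone
Light smokers: varenicline 86/139 = 61.9%, counseling alone 18/25 = 72.0% → counseling alone
Heavy smokers: varenicline 5/15 = 33.3%, counseling alone 37/99 = 37.4% → counseling alone
Overall: varenicline 112/213 = 52.6%, counseling alone 104/224 = 46.4% → varenicline
Counseling alone wins each dependence group but varenicline wins overall — the comparison reverses. Counseling alone's participants skew toward heavy smokers, which has a lower base rate.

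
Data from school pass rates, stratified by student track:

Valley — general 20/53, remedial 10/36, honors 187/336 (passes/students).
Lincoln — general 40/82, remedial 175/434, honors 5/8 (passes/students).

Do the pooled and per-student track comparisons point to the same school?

No

General: Valley 20/53 = 37.7%, Lincoln 40/82 = 48.8% → Lincoln
Remedial: Valley 10/36 = 27.8%, Lincoln 175/434 = 40.3% → Lincoln
Honors: Valley 187/336 = 55.7%, Lincoln 5/8 = 62.5% → Lincoln
Overall: Valley 217/425 = 51.1%, Lincoln 220/524 = 42.0% → Valley
Lincoln wins each student group but Valley wins overall — the comparison reverses. Lincoln's students skew toward remedial, which has a lower base rate.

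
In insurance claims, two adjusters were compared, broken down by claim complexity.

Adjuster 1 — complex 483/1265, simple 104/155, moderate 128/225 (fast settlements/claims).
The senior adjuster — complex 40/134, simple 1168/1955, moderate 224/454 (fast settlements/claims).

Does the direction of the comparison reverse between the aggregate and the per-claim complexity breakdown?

Complex: Adjuster 1 483/1265 = 38.2%, the senior adjuster 40/134 = 29.9% → Adjuster 1
Simple: Adjuster 1 104/155 = 67.1%, the senior adjuster 1168/1955 = 59.7% → Adjuster 1
Moderate: Adjuster 1 128/225 = 56.9%, the senior adjuster 224/454 = 49.3% → Adjuster 1
Overall: Adjuster 1 715/1645 = 43.5%, the senior adjuster 1432/2543 = 56.3% → the senior adjuster
Adjuster 1 wins each claim group but the senior adjuster wins overall — the comparison reverses. Adjuster 1's claims skew toward complex, which has a lower base rate.

Yes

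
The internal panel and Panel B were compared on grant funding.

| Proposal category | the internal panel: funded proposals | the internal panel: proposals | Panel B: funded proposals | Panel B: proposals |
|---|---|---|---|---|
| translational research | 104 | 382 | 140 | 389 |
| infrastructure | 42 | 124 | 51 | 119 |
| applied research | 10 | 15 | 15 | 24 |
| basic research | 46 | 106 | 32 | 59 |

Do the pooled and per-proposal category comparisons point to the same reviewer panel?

No

Translational research: the internal panel 104/382 = 27.2%, Panel B 140/389 = 36.0% → Panel B
Infrastructure: the internal panel 42/124 = 33.9%, Panel B 51/119 = 42.9% → Panel B
Applied research: the internal panel 10/15 = 66.7%, Panel B 15/24 = 62.5% → the internal panel
Basic research: the internal panel 46/106 = 43.4%, Panel B 32/59 = 54.2% → Panel B
Overall: the internal panel 202/627 = 32.2%, Panel B 238/591 = 40.3% → Panel B
Neither sweeps: the internal panel wins 1 of 4 groups, Panel B wins 3. Panel B wins overall but not every group — no Simpson reversal.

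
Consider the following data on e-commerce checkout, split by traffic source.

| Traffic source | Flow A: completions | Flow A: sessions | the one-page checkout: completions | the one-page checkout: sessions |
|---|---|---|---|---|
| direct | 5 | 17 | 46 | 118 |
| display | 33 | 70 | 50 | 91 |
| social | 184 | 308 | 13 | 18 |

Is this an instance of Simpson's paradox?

Yes

Direct: Flow A 5/17 = 29.4%, the one-page checkout 46/118 = 39.0% → the one-page checkout
Display: Flow A 33/70 = 47.1%, the one-page checkout 50/91 = 54.9% → the one-page checkout
Social: Flow A 184/308 = 59.7%, the one-page checkout 13/18 = 72.2% → the one-page checkout
Overall: Flow A 222/395 = 56.2%, the one-page checkout 109/227 = 48.0% → Flow A
The one-page checkout wins each traffic group but Flow A wins overall — the comparison reverses. The one-page checkout's sessions skew toward direct, which has a lower base rate.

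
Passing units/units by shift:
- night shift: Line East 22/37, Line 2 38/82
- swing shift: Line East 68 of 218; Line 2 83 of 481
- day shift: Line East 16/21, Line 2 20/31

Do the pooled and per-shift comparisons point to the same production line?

Night shift: Line East 22/37 = 59.5%, Line 2 38/82 = 46.3% → Line East
Swing shift: Line East 68/218 = 31.2%, Line 2 83/481 = 17.3% → Line East
Day shift: Line East 16/21 = 76.2%, Line 2 20/31 = 64.5% → Line East
Overall: Line East 106/276 = 38.4%, Line 2 141/594 = 23.7% → Line East
Line East wins overall and in every shift group — no reversal.

Yes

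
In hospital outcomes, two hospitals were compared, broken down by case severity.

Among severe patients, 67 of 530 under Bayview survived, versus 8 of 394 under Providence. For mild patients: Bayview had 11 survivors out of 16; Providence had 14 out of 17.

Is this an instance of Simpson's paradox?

No

Severe: Bayview 67/530 = 12.6%, Providence 8/394 = 2.0% → Bayview
Mild: Bayview 11/16 = 68.8%, Providence 14/17 = 82.4% → Providence
Overall: Bayview 78/546 = 14.3%, Providence 22/411 = 5.4% → Bayview
Neither sweeps: Bayview wins 1 of 2 groups, Providence wins 1. Bayview wins overall but not every group — no Simpson reversal.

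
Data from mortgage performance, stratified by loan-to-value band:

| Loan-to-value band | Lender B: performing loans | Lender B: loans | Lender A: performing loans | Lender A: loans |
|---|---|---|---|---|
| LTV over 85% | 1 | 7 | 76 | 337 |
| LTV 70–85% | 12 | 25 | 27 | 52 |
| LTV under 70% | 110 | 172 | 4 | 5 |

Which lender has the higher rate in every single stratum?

Lender A

LTV over 85%: Lender B 1/7 = 14.3%, Lender A 76/337 = 22.6% → Lender A
LTV 70–85%: Lender B 12/25 = 48.0%, Lender A 27/52 = 51.9% → Lender A
LTV under 70%: Lender B 110/172 = 64.0%, Lender A 4/5 = 80.0% → Lender A
Lender A has the higher rate in all 3 groups.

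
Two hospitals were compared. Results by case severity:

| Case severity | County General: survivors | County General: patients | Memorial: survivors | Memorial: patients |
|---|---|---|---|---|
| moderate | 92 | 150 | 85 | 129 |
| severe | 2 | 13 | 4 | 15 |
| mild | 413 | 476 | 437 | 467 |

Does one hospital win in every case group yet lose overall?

Moderate: County General 92/150 = 61.3%, Memorial 85/129 = 65.9% → Memorial
Severe: County General 2/13 = 15.4%, Memorial 4/15 = 26.7% → Memorial
Mild: County General 413/476 = 86.8%, Memorial 437/467 = 93.6% → Memorial
Overall: County General 507/639 = 79.3%, Memorial 526/611 = 86.1% → Memorial
Memorial wins overall and in every case group — no reversal.

No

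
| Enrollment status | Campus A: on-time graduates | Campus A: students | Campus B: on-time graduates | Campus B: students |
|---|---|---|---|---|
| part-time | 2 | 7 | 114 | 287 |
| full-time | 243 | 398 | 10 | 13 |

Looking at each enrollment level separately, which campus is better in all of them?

Part-time: Campus A 2/7 = 28.6%, Campus B 114/287 = 39.7% → Campus B
Full-time: Campus A 243/398 = 61.1%, Campus B 10/13 = 76.9% → Campus B
Campus B has the higher rate in both groups.

Campus B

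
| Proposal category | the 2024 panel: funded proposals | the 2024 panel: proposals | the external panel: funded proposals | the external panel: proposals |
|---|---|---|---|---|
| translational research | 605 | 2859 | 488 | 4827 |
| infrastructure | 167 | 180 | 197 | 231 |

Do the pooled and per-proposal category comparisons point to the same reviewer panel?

Yes

Translational research: the 2024 panel 605/2859 = 21.2%, the external panel 488/4827 = 10.1% → the 2024 panel
Infrastructure: the 2024 panel 167/180 = 92.8%, the external panel 197/231 = 85.3% → the 2024 panel
Overall: the 2024 panel 772/3039 = 25.4%, the external panel 685/5058 = 13.5% → the 2024 panel
The 2024 panel wins overall and in every proposal group — no reversal.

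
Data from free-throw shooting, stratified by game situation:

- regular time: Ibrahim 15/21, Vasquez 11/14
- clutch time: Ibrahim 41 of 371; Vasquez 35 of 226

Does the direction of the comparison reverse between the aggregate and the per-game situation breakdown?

No

Regular time: Ibrahim 15/21 = 71.4%, Vasquez 11/14 = 78.6% → Vasquez
Clutch time: Ibrahim 41/371 = 11.1%, Vasquez 35/226 = 15.5% → Vasquez
Overall: Ibrahim 56/392 = 14.3%, Vasquez 46/240 = 19.2% → Vasquez
Vasquez wins overall and in every game group — no reversal.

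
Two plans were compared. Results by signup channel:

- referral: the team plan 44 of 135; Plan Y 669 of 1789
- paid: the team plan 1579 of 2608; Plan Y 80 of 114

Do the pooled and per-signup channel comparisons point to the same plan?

No

Referral: the team plan 44/135 = 32.6%, Plan Y 669/1789 = 37.4% → Plan Y
Paid: the team plan 1579/2608 = 60.5%, Plan Y 80/114 = 70.2% → Plan Y
Overall: the team plan 1623/2743 = 59.2%, Plan Y 749/1903 = 39.4% → the team plan
Plan Y wins each signup group but the team plan wins overall — the comparison reverses. Plan Y's customers skew toward referral, which has a lower base rate.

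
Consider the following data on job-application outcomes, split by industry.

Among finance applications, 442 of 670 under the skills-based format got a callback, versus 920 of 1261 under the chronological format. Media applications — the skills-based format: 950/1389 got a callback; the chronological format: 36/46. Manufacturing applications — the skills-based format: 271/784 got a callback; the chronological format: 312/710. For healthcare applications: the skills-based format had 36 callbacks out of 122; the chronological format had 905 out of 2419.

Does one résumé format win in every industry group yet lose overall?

Finance: the skills-based format 442/670 = 66.0%, the chronological format 920/1261 = 73.0% → the chronological format
Media: the skills-based format 950/1389 = 68.4%, the chronological format 36/46 = 78.3% → the chronological format
Manufacturing: the skills-based format 271/784 = 34.6%, the chronological format 312/710 = 43.9% → the chronological format
Healthcare: the skills-based format 36/122 = 29.5%, the chronological format 905/2419 = 37.4% → the chronological format
Overall: the skills-based format 1699/2965 = 57.3%, the chronological format 2173/4436 = 49.0% → the skills-based format
The chronological format wins each industry group but the skills-based format wins overall — the comparison reverses. The chronological format's applications skew toward healthcare, which has a lower base rate.

Yes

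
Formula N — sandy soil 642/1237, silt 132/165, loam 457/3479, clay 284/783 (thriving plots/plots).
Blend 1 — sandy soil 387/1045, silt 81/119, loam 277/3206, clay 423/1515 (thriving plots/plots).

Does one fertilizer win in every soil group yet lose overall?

No

Sandy soil: Formula N 642/1237 = 51.9%, Blend 1 387/1045 = 37.0% → Formula N
Silt: Formula N 132/165 = 80.0%, Blend 1 81/119 = 68.1% → Formula N
Loam: Formula N 457/3479 = 13.1%, Blend 1 277/3206 = 8.6% → Formula N
Clay: Formula N 284/783 = 36.3%, Blend 1 423/1515 = 27.9% → Formula N
Overall: Formula N 1515/5664 = 26.7%, Blend 1 1168/5885 = 19.8% → Formula N
Formula N wins overall and in every soil group — no reversal.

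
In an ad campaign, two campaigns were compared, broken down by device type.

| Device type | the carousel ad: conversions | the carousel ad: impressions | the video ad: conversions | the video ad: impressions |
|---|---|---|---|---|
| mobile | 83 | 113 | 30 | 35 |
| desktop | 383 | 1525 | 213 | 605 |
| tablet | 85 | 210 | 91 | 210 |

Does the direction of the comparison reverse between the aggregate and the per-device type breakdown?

Mobile: the carousel ad 83/113 = 73.5%, the video ad 30/35 = 85.7% → the video ad
Desktop: the carousel ad 383/1525 = 25.1%, the video ad 213/605 = 35.2% → the video ad
Tablet: the carousel ad 85/210 = 40.5%, the video ad 91/210 = 43.3% → the video ad
Overall: the carousel ad 551/1848 = 29.8%, the video ad 334/850 = 39.3% → the video ad
The video ad wins overall and in every device group — no reversal.

No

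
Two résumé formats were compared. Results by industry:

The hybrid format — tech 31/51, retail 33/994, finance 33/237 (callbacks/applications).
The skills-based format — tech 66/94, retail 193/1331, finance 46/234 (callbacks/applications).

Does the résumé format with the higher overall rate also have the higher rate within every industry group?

Yes

Tech: the hybrid format 31/51 = 60.8%, the skills-based format 66/94 = 70.2% → the skills-based format
Retail: the hybrid format 33/994 = 3.3%, the skills-based format 193/1331 = 14.5% → the skills-based format
Finance: the hybrid format 33/237 = 13.9%, the skills-based format 46/234 = 19.7% → the skills-based format
Overall: the hybrid format 97/1282 = 7.6%, the skills-based format 305/1659 = 18.4% → the skills-based format
The skills-based format wins overall and in every industry group — no reversal.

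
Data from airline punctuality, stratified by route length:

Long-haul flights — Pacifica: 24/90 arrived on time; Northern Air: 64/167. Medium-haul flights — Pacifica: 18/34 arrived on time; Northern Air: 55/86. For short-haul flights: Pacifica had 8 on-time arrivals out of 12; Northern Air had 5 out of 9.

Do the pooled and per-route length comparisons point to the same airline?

Long-haul: Pacifica 24/90 = 26.7%, Northern Air 64/167 = 38.3% → Northern Air
Medium-haul: Pacifica 18/34 = 52.9%, Northern Air 55/86 = 64.0% → Northern Air
Short-haul: Pacifica 8/12 = 66.7%, Northern Air 5/9 = 55.6% → Pacifica
Overall: Pacifica 50/136 = 36.8%, Northern Air 124/262 = 47.3% → Northern Air
Neither sweeps: Pacifica wins 1 of 3 groups, Northern Air wins 2. Northern Air wins overall but not every group — no Simpson reversal.

No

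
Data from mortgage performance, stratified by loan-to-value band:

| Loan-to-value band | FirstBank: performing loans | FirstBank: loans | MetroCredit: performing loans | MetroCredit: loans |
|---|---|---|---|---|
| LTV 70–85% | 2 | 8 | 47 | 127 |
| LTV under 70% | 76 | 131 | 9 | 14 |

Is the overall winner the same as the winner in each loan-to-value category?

No

LTV 70–85%: FirstBank 2/8 = 25.0%, MetroCredit 47/127 = 37.0% → MetroCredit
LTV under 70%: FirstBank 76/131 = 58.0%, MetroCredit 9/14 = 64.3% → MetroCredit
Overall: FirstBank 78/139 = 56.1%, MetroCredit 56/141 = 39.7% → FirstBank
MetroCredit wins each loan-to-value group but FirstBank wins overall — the comparison reverses. MetroCredit's loans skew toward LTV 70–85%, which has a lower base rate.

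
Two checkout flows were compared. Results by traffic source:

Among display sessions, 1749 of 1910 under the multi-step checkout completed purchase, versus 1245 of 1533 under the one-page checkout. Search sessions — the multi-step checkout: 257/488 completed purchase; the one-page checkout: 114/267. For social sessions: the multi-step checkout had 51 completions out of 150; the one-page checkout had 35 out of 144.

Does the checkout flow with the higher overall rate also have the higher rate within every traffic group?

Yes

Display: the multi-step checkout 1749/1910 = 91.6%, the one-page checkout 1245/1533 = 81.2% → the multi-step checkout
Search: the multi-step checkout 257/488 = 52.7%, the one-page checkout 114/267 = 42.7% → the multi-step checkout
Social: the multi-step checkout 51/150 = 34.0%, the one-page checkout 35/144 = 24.3% → the multi-step checkout
Overall: the multi-step checkout 2057/2548 = 80.7%, the one-page checkout 1394/1944 = 71.7% → the multi-step checkout
The multi-step checkout wins overall and in every traffic group — no reversal.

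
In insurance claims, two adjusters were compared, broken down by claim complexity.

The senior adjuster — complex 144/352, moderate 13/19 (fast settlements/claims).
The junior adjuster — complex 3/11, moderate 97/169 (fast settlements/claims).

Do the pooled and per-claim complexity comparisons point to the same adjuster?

Complex: the senior adjuster 144/352 = 40.9%, the junior adjuster 3/11 = 27.3% → the senior adjuster
Moderate: the senior adjuster 13/19 = 68.4%, the junior adjuster 97/169 = 57.4% → the senior adjuster
Overall: the senior adjuster 157/371 = 42.3%, the junior adjuster 100/180 = 55.6% → the junior adjuster
The senior adjuster wins each claim group but the junior adjuster wins overall — the comparison reverses. The senior adjuster's claims skew toward complex, which has a lower base rate.

No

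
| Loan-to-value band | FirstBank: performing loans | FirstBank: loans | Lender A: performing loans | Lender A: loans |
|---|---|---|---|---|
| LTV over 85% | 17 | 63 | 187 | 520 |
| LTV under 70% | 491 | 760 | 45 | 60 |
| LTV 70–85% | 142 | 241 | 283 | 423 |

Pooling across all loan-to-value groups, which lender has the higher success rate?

FirstBank

LTV over 85%: FirstBank 17/63 = 27.0%, Lender A 187/520 = 36.0% → Lender A
LTV under 70%: FirstBank 491/760 = 64.6%, Lender A 45/60 = 75.0% → Lender A
LTV 70–85%: FirstBank 142/241 = 58.9%, Lender A 283/423 = 66.9% → Lender A
Overall: FirstBank 650/1064 = 61.1%, Lender A 515/1003 = 51.3% → FirstBank
(Lender A wins every loan-to-value group but FirstBank wins overall — Lender A's loans skew toward the low-rate LTV over 85% group.)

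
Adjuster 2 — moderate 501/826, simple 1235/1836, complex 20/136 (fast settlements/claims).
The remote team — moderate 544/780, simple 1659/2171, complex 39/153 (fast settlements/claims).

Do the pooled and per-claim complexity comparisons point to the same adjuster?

Moderate: Adjuster 2 501/826 = 60.7%, the remote team 544/780 = 69.7% → the remote team
Simple: Adjuster 2 1235/1836 = 67.3%, the remote team 1659/2171 = 76.4% → the remote team
Complex: Adjuster 2 20/136 = 14.7%, the remote team 39/153 = 25.5% → the remote team
Overall: Adjuster 2 1756/2798 = 62.8%, the remote team 2242/3104 = 72.2% → the remote team
The remote team wins overall and in every claim group — no reversal.

Yes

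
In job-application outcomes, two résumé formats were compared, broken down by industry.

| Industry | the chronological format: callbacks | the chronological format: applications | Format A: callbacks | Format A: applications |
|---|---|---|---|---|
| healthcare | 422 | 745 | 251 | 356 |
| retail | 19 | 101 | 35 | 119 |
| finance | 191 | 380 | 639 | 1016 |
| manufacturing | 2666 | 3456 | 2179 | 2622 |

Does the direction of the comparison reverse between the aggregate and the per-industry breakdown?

No

Healthcare: the chronological format 422/745 = 56.6%, Format A 251/356 = 70.5% → Format A
Retail: the chronological format 19/101 = 18.8%, Format A 35/119 = 29.4% → Format A
Finance: the chronological format 191/380 = 50.3%, Format A 639/1016 = 62.9% → Format A
Manufacturing: the chronological format 2666/3456 = 77.1%, Format A 2179/2622 = 83.1% → Format A
Overall: the chronological format 3298/4682 = 70.4%, Format A 3104/4113 = 75.5% → Format A
Format A wins overall and in every industry group — no reversal.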